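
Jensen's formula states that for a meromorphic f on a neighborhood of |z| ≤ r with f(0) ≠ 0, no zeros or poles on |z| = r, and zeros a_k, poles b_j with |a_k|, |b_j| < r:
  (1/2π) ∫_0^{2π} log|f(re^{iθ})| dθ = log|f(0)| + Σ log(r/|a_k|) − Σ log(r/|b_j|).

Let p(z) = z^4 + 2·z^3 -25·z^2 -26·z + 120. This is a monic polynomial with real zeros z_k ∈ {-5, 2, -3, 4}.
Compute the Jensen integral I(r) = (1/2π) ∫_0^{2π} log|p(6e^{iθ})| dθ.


Zeros: -5, -3, 2, 4; r = 6.
Inside |z| < r: -5, -3, 2, 4. Outside (|z| ≥ r): ∅.
p(0) = 120, so log|p(0)| = log(120) = 4.7875.
Apply Jensen: I(r) = log|p(0)| + Σ_k log(r/|z_k|), summed over zeros inside |z| < r.
  log(r/|z_k|) for z_k = -5: log(6/5) = 0.1823
  log(r/|z_k|) for z_k = 2: log(6/2) = 1.0986
  log(r/|z_k|) for z_k = -3: log(6/3) = 0.6931
  log(r/|z_k|) for z_k = 4: log(6/4) = 0.4055
Sum over inside zeros: 2.3795.
I(r) = log|p(0)| + (inside sum) = 4.7875 + 2.3795 = 7.1670.
Closed form (all zeros inside, monic): I(r) = n·log(r) = 4·log(6) = 7.1670. ✓

I(r) ≈ 7.1670.


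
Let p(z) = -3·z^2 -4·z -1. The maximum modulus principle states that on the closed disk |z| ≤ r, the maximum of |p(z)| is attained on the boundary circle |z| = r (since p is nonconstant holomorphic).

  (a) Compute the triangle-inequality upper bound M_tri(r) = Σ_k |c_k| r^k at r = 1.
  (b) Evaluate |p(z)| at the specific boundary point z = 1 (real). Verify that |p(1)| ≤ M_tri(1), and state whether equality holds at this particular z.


Coefficients: c_0 = -1, c_1 = -4, c_2 = -3. Radius r = 1.
Part (a). Triangle bound: M_tri(r) = Σ_k |c_k| r^k
  = |-1|·1^0 + |-4|·1^1 + |-3|·1^2
  = 1 + 4 + 3 = 8.
This bounds M(r) := max_{|z|=r} |p(z)| from above; equality holds iff all terms c_k z^k can be made to align in phase at a single z on |z|=r.
Part (b). At z = 1 (real, on the circle |z| = r):
  p(1) = (-1)·1^0 + (-4)·1^1 + (-3)·1^2 = -8.
  |p(1)| = 8.
Since all nonzero coefficients share the same sign, |p(1)| = 8 = M_tri(1); the triangle bound is attained at z = 1, so in fact M(r) = 8.

M_tri(1) = 8; |p(1)| = 8; equality at z=1: yes.


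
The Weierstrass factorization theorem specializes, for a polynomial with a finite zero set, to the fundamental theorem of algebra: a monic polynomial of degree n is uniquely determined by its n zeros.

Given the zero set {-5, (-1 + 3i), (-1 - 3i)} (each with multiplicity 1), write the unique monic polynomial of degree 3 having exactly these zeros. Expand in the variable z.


The polynomial is p(z) = ∏_{α ∈ S} (z − α), where S = {-5, (-1 + 3i), (-1 - 3i)}.
Expanding the product yields: p(z) = z^3 + 7·z^2 + 20·z + 50.
Note conjugate pairs combine to real quadratics: (z − (-1+3i))(z − (-1−3i)) = z² + 2z + 10.
The resulting polynomial has degree 3 and real coefficients as required.

p(z) = z^3 + 7·z^2 + 20·z + 50.


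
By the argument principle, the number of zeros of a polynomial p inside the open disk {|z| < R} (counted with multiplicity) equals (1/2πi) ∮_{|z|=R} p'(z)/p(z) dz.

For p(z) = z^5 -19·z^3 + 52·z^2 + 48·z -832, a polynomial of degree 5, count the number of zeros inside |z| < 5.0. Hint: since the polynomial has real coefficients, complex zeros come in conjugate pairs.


The zeros of p are: -4, (2 + 3i), (2 - 3i), -4, 4.
Their magnitudes are: 4, 3.606, 3.606, 4, 4.
Zeros with |z| < R = 5.0: -4, (2 + 3i), (2 - 3i), -4, 4.
Count = 5.
By the argument principle, (1/2πi) ∮_{|z|=R} p'(z)/p(z) dz equals exactly this count.

Number of zeros inside |z| < 5.0: 5.


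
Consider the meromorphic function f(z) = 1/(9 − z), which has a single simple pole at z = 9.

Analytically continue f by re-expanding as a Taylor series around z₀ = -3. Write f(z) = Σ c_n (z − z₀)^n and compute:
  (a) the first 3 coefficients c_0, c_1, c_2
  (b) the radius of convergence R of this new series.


Let w = z − z₀, so z = z₀ + w.
Then 9 − z = 9 − (z₀ + w) = (9 − z₀) − w = 12 − w.
f(z) = 1/(12 − w) = (1/(12)) · 1/(1 − w/(12)) = Σ_{n≥0} w^n / (12)^(n+1).
So c_n = 1/(12)^(n+1):
  c_0 = 1/(12)^1 = 1/12.
  c_1 = 1/(12)^2 = 1/144.
  c_2 = 1/(12)^3 = 1/1728.
The series is valid for |w/d| < 1, i.e. |z − z₀| < |d|.
Radius of convergence: R = |9 − z₀| = |12| = 12 (distance from z₀ to the singularity z = 9).

c_0 = 1/12, c_1 = 1/144, c_2 = 1/1728; R = 12.


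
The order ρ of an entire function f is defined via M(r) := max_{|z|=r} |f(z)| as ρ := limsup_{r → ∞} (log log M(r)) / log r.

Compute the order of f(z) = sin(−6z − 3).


sin(w) is a linear combination of e^{iw} and e^{−iw} (or e^w, e^{−w} in the hyperbolic case), so |sin(w)| ≤ e^{|w|}. With w = −6z − 3, |w| ≤ 6|z| + 3 = 6r + 3 on |z| = r, giving M(r) ≤ e^{6r + 3}, so ρ ≤ 1. On a suitable ray (z = it for sin/cos; z = t for sinh/cosh, t real → ∞), |sin(−6z − 3)| grows like e^{6|t|}/2, so ρ ≥ 1. Hence ρ = 1.
Therefore ρ = 1.

Order ρ = 1.


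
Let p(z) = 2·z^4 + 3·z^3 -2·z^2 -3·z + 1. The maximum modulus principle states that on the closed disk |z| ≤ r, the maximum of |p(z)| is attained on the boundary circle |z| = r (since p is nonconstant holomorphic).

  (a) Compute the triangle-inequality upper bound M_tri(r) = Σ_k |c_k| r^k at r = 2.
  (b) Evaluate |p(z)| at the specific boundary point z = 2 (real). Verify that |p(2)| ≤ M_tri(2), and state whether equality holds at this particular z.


Coefficients: c_0 = 1, c_1 = -3, c_2 = -2, c_3 = 3, c_4 = 2. Radius r = 2.
Part (a). Triangle bound: M_tri(r) = Σ_k |c_k| r^k
  = |1|·2^0 + |-3|·2^1 + |-2|·2^2 + |3|·2^3 + |2|·2^4
  = 1 + 6 + 8 + 24 + 32 = 71.
This bounds M(r) := max_{|z|=r} |p(z)| from above; equality holds iff all terms c_k z^k can be made to align in phase at a single z on |z|=r.
Part (b). At z = 2 (real, on the circle |z| = r):
  p(2) = (1)·2^0 + (-3)·2^1 + (-2)·2^2 + (3)·2^3 + (2)·2^4 = 43.
  |p(2)| = 43.
Check: |p(2)| = 43 ≤ 71 = M_tri(2). ✓ Equality does not hold at z = 2 (the coefficients have mixed signs, so the terms do not all align in phase there).

M_tri(2) = 71; |p(2)| = 43; equality at z=2: no.


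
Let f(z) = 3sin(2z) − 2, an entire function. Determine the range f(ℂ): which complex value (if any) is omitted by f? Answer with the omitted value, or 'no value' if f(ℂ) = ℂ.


Little Picard bounds the complement of f(ℂ) to at most one point.
sin is entire and surjective onto ℂ: for every w ∈ ℂ, sin(ζ) = w has a solution ζ ∈ ℂ (e.g., via the complex inverse arcsin). With ζ = 2z this gives z = ζ/(2). Then 3·sin(2z) takes every value in 3·ℂ = ℂ, and adding -2 is a bijection of ℂ. So f is surjective and omits no value. (Note: only on the real line is sin bounded by [−1, 1].)

Omitted value: no value.


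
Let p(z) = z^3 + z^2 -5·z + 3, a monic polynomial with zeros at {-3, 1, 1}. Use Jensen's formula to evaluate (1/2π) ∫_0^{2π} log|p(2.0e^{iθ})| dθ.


Zeros: -3, 1, 1; r = 2.0.
Inside |z| < r: 1, 1. Outside (|z| ≥ r): -3.
p(0) = 3, so log|p(0)| = log(3) = 1.0986.
Apply Jensen: I(r) = log|p(0)| + Σ_k log(r/|z_k|), summed over zeros inside |z| < r.
  log(r/|z_k|) for z_k = 1: log(2.0/1) = 0.6931
  log(r/|z_k|) for z_k = 1: log(2.0/1) = 0.6931
  Outside zeros (-3) contribute nothing to the Jensen sum.
Sum over inside zeros: 1.3863.
I(r) = log|p(0)| + (inside sum) = 1.0986 + 1.3863 = 2.4849.
Note: since some zeros are outside |z| ≤ r, the simplified n·log(r) form does NOT apply — only the inside zeros contribute.

I(r) ≈ 2.4849.


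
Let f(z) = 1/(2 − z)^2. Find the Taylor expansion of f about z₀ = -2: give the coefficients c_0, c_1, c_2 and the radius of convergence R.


Let w = z − z₀, so z = z₀ + w.
Then 2 − z = 2 − (z₀ + w) = (2 − z₀) − w = 4 − w.
f(z) = 1/(4 − w)^2 = (1/(4)^2) · (1 − w/(4))^{−2}.
By the binomial series (1−u)^{−2} = Σ_{n≥0} C(n+1, 1) u^n for |u|<1, with u = w/(4):
  c_n = C(n+1, 1) / (4)^(n+2).
  c_0 = 1/(4)^2 = 1/16.
  c_1 = 2/(4)^3 = 1/32.
  c_2 = 3/(4)^4 = 3/256.
The series is valid for |w/d| < 1, i.e. |z − z₀| < |d|.
Radius of convergence: R = |2 − z₀| = |4| = 4 (distance from z₀ to the singularity z = 2).

c_0 = 1/16, c_1 = 1/32, c_2 = 3/256; R = 4.


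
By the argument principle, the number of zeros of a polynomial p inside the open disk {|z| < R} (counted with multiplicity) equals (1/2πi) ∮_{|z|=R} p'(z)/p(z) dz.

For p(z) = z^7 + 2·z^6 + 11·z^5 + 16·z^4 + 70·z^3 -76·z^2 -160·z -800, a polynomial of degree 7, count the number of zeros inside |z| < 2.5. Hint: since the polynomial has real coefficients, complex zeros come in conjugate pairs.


The zeros of p are: 2, (-2 + 2i), (-2 - 2i), (1 + 3i), (1 - 3i), (-1 + 2i), (-1 - 2i).
Their magnitudes are: 2, 2.828, 2.828, 3.162, 3.162, 2.236, 2.236.
Zeros with |z| < R = 2.5: 2, (-1 + 2i), (-1 - 2i).
Count = 3.
By the argument principle, (1/2πi) ∮_{|z|=R} p'(z)/p(z) dz equals exactly this count.

Number of zeros inside |z| < 2.5: 3.


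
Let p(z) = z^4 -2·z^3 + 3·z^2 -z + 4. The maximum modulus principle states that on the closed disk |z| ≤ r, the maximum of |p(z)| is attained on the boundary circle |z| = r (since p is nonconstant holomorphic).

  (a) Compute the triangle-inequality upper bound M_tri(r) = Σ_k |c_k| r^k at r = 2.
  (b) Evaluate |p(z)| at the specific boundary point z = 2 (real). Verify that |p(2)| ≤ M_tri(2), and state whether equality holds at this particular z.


Coefficients: c_0 = 4, c_1 = -1, c_2 = 3, c_3 = -2, c_4 = 1. Radius r = 2.
Part (a). Triangle bound: M_tri(r) = Σ_k |c_k| r^k
  = |4|·2^0 + |-1|·2^1 + |3|·2^2 + |-2|·2^3 + |1|·2^4
  = 4 + 2 + 12 + 16 + 16 = 50.
This bounds M(r) := max_{|z|=r} |p(z)| from above; equality holds iff all terms c_k z^k can be made to align in phase at a single z on |z|=r.
Part (b). At z = 2 (real, on the circle |z| = r):
  p(2) = (4)·2^0 + (-1)·2^1 + (3)·2^2 + (-2)·2^3 + (1)·2^4 = 14.
  |p(2)| = 14.
Check: |p(2)| = 14 ≤ 50 = M_tri(2). ✓ Equality does not hold at z = 2 (the coefficients have mixed signs, so the terms do not all align in phase there).

M_tri(2) = 50; |p(2)| = 14; equality at z=2: no.


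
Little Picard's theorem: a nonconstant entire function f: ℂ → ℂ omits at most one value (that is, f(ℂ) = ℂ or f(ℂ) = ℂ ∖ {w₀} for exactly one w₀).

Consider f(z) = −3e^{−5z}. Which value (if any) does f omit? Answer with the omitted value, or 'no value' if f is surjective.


Little Picard bounds the complement of f(ℂ) to at most one point.
e^{−5z} is never zero on ℂ, so -3·e^{−5z} takes every value in ℂ ∖ {0}. Adding 0 shifts the range to ℂ ∖ {0}. Thus f omits exactly the value 0.

Omitted value: 0.


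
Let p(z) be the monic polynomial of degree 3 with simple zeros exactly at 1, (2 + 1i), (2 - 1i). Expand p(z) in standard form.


The polynomial is p(z) = ∏_{α ∈ S} (z − α), where S = {1, (2 + 1i), (2 - 1i)}.
Expanding the product yields: p(z) = z^3 -5·z^2 + 9·z -5.
Note conjugate pairs combine to real quadratics: (z − (2+1i))(z − (2−1i)) = z² − 4z + 5.
The resulting polynomial has degree 3 and real coefficients as required.

p(z) = z^3 -5·z^2 + 9·z -5.


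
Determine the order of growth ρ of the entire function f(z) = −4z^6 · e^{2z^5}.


M(r) = max_{|z|=r} |-4|·|z|^6·|e^{2z^5}| = 4·r^6 · e^{2r^5} (the factors attain their maxima compatibly on |z|=r). Then log M(r) = log 4 + 6·log r + 2r^5, dominated by the last term, so log log M(r) ~ 5·log r. The polynomial factor -4z^6 contributes only a log r term and does not affect the order. ρ = 5.
Therefore ρ = 5.

Order ρ = 5.


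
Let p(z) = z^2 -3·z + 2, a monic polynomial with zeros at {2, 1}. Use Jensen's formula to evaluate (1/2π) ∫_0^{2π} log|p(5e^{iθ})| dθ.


Zeros: 1, 2; r = 5.
Inside |z| < r: 1, 2. Outside (|z| ≥ r): ∅.
p(0) = 2, so log|p(0)| = log(2) = 0.6931.
Apply Jensen: I(r) = log|p(0)| + Σ_k log(r/|z_k|), summed over zeros inside |z| < r.
  log(r/|z_k|) for z_k = 2: log(5/2) = 0.9163
  log(r/|z_k|) for z_k = 1: log(5/1) = 1.6094
Sum over inside zeros: 2.5257.
I(r) = log|p(0)| + (inside sum) = 0.6931 + 2.5257 = 3.2189.
Closed form (all zeros inside, monic): I(r) = n·log(r) = 2·log(5) = 3.2189. ✓

I(r) ≈ 3.2189.


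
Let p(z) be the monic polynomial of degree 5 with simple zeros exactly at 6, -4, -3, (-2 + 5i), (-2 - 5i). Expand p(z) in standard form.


The polynomial is p(z) = ∏_{α ∈ S} (z − α), where S = {6, -4, -3, (-2 + 5i), (-2 - 5i)}.
Expanding the product yields: p(z) = z^5 + 5·z^4 + 3·z^3 -163·z^2 -1158·z -2088.
Note conjugate pairs combine to real quadratics: (z − (-2+5i))(z − (-2−5i)) = z² + 4z + 29.
The resulting polynomial has degree 5 and real coefficients as required.

p(z) = z^5 + 5·z^4 + 3·z^3 -163·z^2 -1158·z -2088.


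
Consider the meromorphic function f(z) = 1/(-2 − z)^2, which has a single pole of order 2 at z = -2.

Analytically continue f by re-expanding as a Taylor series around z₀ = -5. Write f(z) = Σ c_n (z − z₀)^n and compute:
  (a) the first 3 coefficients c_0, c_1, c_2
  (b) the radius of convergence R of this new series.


Let w = z − z₀, so z = z₀ + w.
Then -2 − z = -2 − (z₀ + w) = (-2 − z₀) − w = 3 − w.
f(z) = 1/(3 − w)^2 = (1/(3)^2) · (1 − w/(3))^{−2}.
By the binomial series (1−u)^{−2} = Σ_{n≥0} C(n+1, 1) u^n for |u|<1, with u = w/(3):
  c_n = C(n+1, 1) / (3)^(n+2).
  c_0 = 1/(3)^2 = 1/9.
  c_1 = 2/(3)^3 = 2/27.
  c_2 = 3/(3)^4 = 1/27.
The series is valid for |w/d| < 1, i.e. |z − z₀| < |d|.
Radius of convergence: R = |-2 − z₀| = |3| = 3 (distance from z₀ to the singularity z = -2).

c_0 = 1/9, c_1 = 2/27, c_2 = 1/27; R = 3.


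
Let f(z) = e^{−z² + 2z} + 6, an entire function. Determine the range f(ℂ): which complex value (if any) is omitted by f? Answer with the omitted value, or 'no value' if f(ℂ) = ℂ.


Little Picard bounds the complement of f(ℂ) to at most one point.
The exponent g(z) = −z² + 2z is a nonconstant polynomial, hence surjective onto ℂ. So e^{g(z)} takes every value in {e^w : w ∈ ℂ} = ℂ ∖ {0}. Adding 6 shifts the range to ℂ ∖ {6}. f omits exactly 6.

Omitted value: 6.


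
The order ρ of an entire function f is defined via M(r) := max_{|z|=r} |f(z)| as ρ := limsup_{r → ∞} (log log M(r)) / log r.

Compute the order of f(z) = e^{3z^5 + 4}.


|e^{3z^5 + 4}| = e^{Re(3·z^5) + 4} ≤ e^{3|z|^5 + 4} = e^{3r^5 + 4} on |z| = r, so ρ ≤ 5. Choosing z on |z|=r so that 3·z^5 is real positive (always possible by picking arg z appropriately) gives |f(z)| = e^{3r^5 + 4}, matching the bound. The additive constant 4 does not affect log log M(r) ~ 5·log r. Hence ρ = 5.
Therefore ρ = 5.

Order ρ = 5.


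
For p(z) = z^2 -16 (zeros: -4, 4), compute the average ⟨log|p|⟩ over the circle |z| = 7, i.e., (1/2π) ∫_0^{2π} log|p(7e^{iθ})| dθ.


Zeros: -4, 4; r = 7.
Inside |z| < r: -4, 4. Outside (|z| ≥ r): ∅.
p(0) = -16, so log|p(0)| = log(16) = 2.7726.
Apply Jensen: I(r) = log|p(0)| + Σ_k log(r/|z_k|), summed over zeros inside |z| < r.
  log(r/|z_k|) for z_k = -4: log(7/4) = 0.5596
  log(r/|z_k|) for z_k = 4: log(7/4) = 0.5596
Sum over inside zeros: 1.1192.
I(r) = log|p(0)| + (inside sum) = 2.7726 + 1.1192 = 3.8918.
Closed form (all zeros inside, monic): I(r) = n·log(r) = 2·log(7) = 3.8918. ✓

I(r) ≈ 3.8918.


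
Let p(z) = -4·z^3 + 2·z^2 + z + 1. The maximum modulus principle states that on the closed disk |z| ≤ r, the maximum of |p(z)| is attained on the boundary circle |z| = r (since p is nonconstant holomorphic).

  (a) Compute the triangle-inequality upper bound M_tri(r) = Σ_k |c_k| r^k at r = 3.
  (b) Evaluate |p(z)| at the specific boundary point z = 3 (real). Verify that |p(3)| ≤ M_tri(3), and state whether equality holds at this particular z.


Coefficients: c_0 = 1, c_1 = 1, c_2 = 2, c_3 = -4. Radius r = 3.
Part (a). Triangle bound: M_tri(r) = Σ_k |c_k| r^k
  = |1|·3^0 + |1|·3^1 + |2|·3^2 + |-4|·3^3
  = 1 + 3 + 18 + 108 = 130.
This bounds M(r) := max_{|z|=r} |p(z)| from above; equality holds iff all terms c_k z^k can be made to align in phase at a single z on |z|=r.
Part (b). At z = 3 (real, on the circle |z| = r):
  p(3) = (1)·3^0 + (1)·3^1 + (2)·3^2 + (-4)·3^3 = -86.
  |p(3)| = 86.
Check: |p(3)| = 86 ≤ 130 = M_tri(3). ✓ Equality does not hold at z = 3 (the coefficients have mixed signs, so the terms do not all align in phase there).

M_tri(3) = 130; |p(3)| = 86; equality at z=3: no.


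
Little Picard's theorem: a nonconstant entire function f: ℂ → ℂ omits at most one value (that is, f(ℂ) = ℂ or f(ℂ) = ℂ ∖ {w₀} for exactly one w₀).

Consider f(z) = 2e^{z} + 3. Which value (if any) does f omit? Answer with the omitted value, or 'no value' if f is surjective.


Little Picard bounds the complement of f(ℂ) to at most one point.
e^{z} is never zero on ℂ, so 2·e^{z} takes every value in ℂ ∖ {0}. Adding 3 shifts the range to ℂ ∖ {3}. Thus f omits exactly the value 3.

Omitted value: 3.


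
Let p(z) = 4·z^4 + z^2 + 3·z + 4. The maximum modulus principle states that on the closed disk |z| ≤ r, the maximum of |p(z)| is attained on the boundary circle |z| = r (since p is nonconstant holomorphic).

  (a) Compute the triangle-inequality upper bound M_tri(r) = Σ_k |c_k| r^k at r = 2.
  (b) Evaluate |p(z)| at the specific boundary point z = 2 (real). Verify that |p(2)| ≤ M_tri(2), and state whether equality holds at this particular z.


Coefficients: c_0 = 4, c_1 = 3, c_2 = 1, c_3 = 0, c_4 = 4. Radius r = 2.
Part (a). Triangle bound: M_tri(r) = Σ_k |c_k| r^k
  = |4|·2^0 + |3|·2^1 + |1|·2^2 + |0|·2^3 + |4|·2^4
  = 4 + 6 + 4 + 0 + 64 = 78.
This bounds M(r) := max_{|z|=r} |p(z)| from above; equality holds iff all terms c_k z^k can be made to align in phase at a single z on |z|=r.
Part (b). At z = 2 (real, on the circle |z| = r):
  p(2) = (4)·2^0 + (3)·2^1 + (1)·2^2 + (0)·2^3 + (4)·2^4 = 78.
  |p(2)| = 78.
Since all nonzero coefficients share the same sign, |p(2)| = 78 = M_tri(2); the triangle bound is attained at z = 2, so in fact M(r) = 78.

M_tri(2) = 78; |p(2)| = 78; equality at z=2: yes.


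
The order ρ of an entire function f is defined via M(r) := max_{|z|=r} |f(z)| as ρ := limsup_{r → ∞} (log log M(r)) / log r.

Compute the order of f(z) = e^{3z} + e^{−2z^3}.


Each summand is entire of order 1 and 3 respectively (as in the single-exponential case). The order of a sum is at most the max of the orders, so ρ ≤ 3. For the lower bound: on |z|=r choose arg z so that -2z^3 is real positive; then |e^{-2z^3}| = e^{2r^3} while |e^{3z}| ≤ e^{3r^1} = o(e^{2r^3}). So |f| ≥ e^{2r^3}(1 − o(1)) and ρ ≥ 3. Hence ρ = max(1, 3) = 3.
Therefore ρ = 3.

Order ρ = 3.


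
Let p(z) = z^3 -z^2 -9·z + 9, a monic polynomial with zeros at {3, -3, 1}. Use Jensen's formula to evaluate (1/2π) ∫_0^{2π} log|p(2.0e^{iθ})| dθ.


Zeros: -3, 1, 3; r = 2.0.
Inside |z| < r: 1. Outside (|z| ≥ r): -3, 3.
p(0) = 9, so log|p(0)| = log(9) = 2.1972.
Apply Jensen: I(r) = log|p(0)| + Σ_k log(r/|z_k|), summed over zeros inside |z| < r.
  log(r/|z_k|) for z_k = 1: log(2.0/1) = 0.6931
  Outside zeros (-3, 3) contribute nothing to the Jensen sum.
Sum over inside zeros: 0.6931.
I(r) = log|p(0)| + (inside sum) = 2.1972 + 0.6931 = 2.8904.
Note: since some zeros are outside |z| ≤ r, the simplified n·log(r) form does NOT apply — only the inside zeros contribute.

I(r) ≈ 2.8904.


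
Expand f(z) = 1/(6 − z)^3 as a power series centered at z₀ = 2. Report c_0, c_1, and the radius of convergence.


Let w = z − z₀, so z = z₀ + w.
Then 6 − z = 6 − (z₀ + w) = (6 − z₀) − w = 4 − w.
f(z) = 1/(4 − w)^3 = (1/(4)^3) · (1 − w/(4))^{−3}.
By the binomial series (1−u)^{−3} = Σ_{n≥0} C(n+2, 2) u^n for |u|<1, with u = w/(4):
  c_n = C(n+2, 2) / (4)^(n+3).
  c_0 = 1/(4)^3 = 1/64.
  c_1 = 3/(4)^4 = 3/256.
The series is valid for |w/d| < 1, i.e. |z − z₀| < |d|.
Radius of convergence: R = |6 − z₀| = |4| = 4 (distance from z₀ to the singularity z = 6).

c_0 = 1/64, c_1 = 3/256; R = 4.


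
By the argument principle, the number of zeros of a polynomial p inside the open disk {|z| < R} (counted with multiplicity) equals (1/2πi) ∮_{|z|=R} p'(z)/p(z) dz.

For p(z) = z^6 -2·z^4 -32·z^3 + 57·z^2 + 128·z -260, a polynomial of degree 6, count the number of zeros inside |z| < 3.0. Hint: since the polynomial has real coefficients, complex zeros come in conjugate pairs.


The zeros of p are: (-2 + 3i), (-2 - 3i), (2 + 1i), (2 - 1i), -2, 2.
Their magnitudes are: 3.606, 3.606, 2.236, 2.236, 2, 2.
Zeros with |z| < R = 3.0: (2 + 1i), (2 - 1i), -2, 2.
Count = 4.
By the argument principle, (1/2πi) ∮_{|z|=R} p'(z)/p(z) dz equals exactly this count.

Number of zeros inside |z| < 3.0: 4.


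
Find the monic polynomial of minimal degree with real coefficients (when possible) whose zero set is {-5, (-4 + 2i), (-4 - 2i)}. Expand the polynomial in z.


The polynomial is p(z) = ∏_{α ∈ S} (z − α), where S = {-5, (-4 + 2i), (-4 - 2i)}.
Expanding the product yields: p(z) = z^3 + 13·z^2 + 60·z + 100.
Note conjugate pairs combine to real quadratics: (z − (-4+2i))(z − (-4−2i)) = z² + 8z + 20.
The resulting polynomial has degree 3 and real coefficients as required.

p(z) = z^3 + 13·z^2 + 60·z + 100.


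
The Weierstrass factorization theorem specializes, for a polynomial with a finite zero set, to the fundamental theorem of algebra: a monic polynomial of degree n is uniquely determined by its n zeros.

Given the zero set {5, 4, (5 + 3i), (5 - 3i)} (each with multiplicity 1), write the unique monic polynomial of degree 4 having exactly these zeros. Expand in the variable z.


The polynomial is p(z) = ∏_{α ∈ S} (z − α), where S = {5, 4, (5 + 3i), (5 - 3i)}.
Expanding the product yields: p(z) = z^4 -19·z^3 + 144·z^2 -506·z + 680.
Note conjugate pairs combine to real quadratics: (z − (5+3i))(z − (5−3i)) = z² − 10z + 34.
The resulting polynomial has degree 4 and real coefficients as required.

p(z) = z^4 -19·z^3 + 144·z^2 -506·z + 680.


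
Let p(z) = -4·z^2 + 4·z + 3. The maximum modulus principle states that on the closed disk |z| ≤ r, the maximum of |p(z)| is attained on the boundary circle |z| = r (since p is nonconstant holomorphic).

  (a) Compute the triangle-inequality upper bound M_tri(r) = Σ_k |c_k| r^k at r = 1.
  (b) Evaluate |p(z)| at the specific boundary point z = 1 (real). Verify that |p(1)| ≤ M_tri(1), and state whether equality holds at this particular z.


Coefficients: c_0 = 3, c_1 = 4, c_2 = -4. Radius r = 1.
Part (a). Triangle bound: M_tri(r) = Σ_k |c_k| r^k
  = |3|·1^0 + |4|·1^1 + |-4|·1^2
  = 3 + 4 + 4 = 11.
This bounds M(r) := max_{|z|=r} |p(z)| from above; equality holds iff all terms c_k z^k can be made to align in phase at a single z on |z|=r.
Part (b). At z = 1 (real, on the circle |z| = r):
  p(1) = (3)·1^0 + (4)·1^1 + (-4)·1^2 = 3.
  |p(1)| = 3.
Check: |p(1)| = 3 ≤ 11 = M_tri(1). ✓ Equality does not hold at z = 1 (the coefficients have mixed signs, so the terms do not all align in phase there).

M_tri(1) = 11; |p(1)| = 3; equality at z=1: no.


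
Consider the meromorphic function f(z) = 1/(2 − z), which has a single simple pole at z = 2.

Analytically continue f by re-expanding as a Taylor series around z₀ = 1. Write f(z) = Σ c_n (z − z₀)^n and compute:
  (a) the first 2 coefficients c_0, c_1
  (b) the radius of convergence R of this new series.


Let w = z − z₀, so z = z₀ + w.
Then 2 − z = 2 − (z₀ + w) = (2 − z₀) − w = 1 − w.
f(z) = 1/(1 − w) = (1/(1)) · 1/(1 − w/(1)) = Σ_{n≥0} w^n / (1)^(n+1).
So c_n = 1/(1)^(n+1):
  c_0 = 1/(1)^1 = 1.
  c_1 = 1/(1)^2 = 1.
The series is valid for |w/d| < 1, i.e. |z − z₀| < |d|.
Radius of convergence: R = |2 − z₀| = |1| = 1 (distance from z₀ to the singularity z = 2).

c_0 = 1, c_1 = 1; R = 1.


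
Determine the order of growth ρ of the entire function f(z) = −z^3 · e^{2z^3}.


M(r) = max_{|z|=r} |-1|·|z|^3·|e^{2z^3}| = 1·r^3 · e^{2r^3} (the factors attain their maxima compatibly on |z|=r). Then log M(r) = log 1 + 3·log r + 2r^3, dominated by the last term, so log log M(r) ~ 3·log r. The polynomial factor -1z^3 contributes only a log r term and does not affect the order. ρ = 3.
Therefore ρ = 3.

Order ρ = 3.


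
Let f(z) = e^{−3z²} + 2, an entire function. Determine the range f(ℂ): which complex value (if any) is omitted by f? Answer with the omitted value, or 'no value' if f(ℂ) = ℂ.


Little Picard bounds the complement of f(ℂ) to at most one point.
The exponent g(z) = −3z² is a nonconstant polynomial, hence surjective onto ℂ. So e^{g(z)} takes every value in {e^w : w ∈ ℂ} = ℂ ∖ {0}. Adding 2 shifts the range to ℂ ∖ {2}. f omits exactly 2.

Omitted value: 2.


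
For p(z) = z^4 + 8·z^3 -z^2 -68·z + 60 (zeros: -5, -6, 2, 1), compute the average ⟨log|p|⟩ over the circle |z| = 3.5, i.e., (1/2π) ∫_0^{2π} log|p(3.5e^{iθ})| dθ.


Zeros: -6, -5, 1, 2; r = 3.5.
Inside |z| < r: 1, 2. Outside (|z| ≥ r): -6, -5.
p(0) = 60, so log|p(0)| = log(60) = 4.0943.
Apply Jensen: I(r) = log|p(0)| + Σ_k log(r/|z_k|), summed over zeros inside |z| < r.
  log(r/|z_k|) for z_k = 2: log(3.5/2) = 0.5596
  log(r/|z_k|) for z_k = 1: log(3.5/1) = 1.2528
  Outside zeros (-6, -5) contribute nothing to the Jensen sum.
Sum over inside zeros: 1.8124.
I(r) = log|p(0)| + (inside sum) = 4.0943 + 1.8124 = 5.9067.
Note: since some zeros are outside |z| ≤ r, the simplified n·log(r) form does NOT apply — only the inside zeros contribute.

I(r) ≈ 5.9067.


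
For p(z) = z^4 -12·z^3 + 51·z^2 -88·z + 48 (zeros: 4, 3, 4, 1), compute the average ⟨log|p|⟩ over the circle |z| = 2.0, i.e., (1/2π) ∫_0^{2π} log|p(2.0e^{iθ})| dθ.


Zeros: 1, 3, 4, 4; r = 2.0.
Inside |z| < r: 1. Outside (|z| ≥ r): 3, 4, 4.
p(0) = 48, so log|p(0)| = log(48) = 3.8712.
Apply Jensen: I(r) = log|p(0)| + Σ_k log(r/|z_k|), summed over zeros inside |z| < r.
  log(r/|z_k|) for z_k = 1: log(2.0/1) = 0.6931
  Outside zeros (3, 4, 4) contribute nothing to the Jensen sum.
Sum over inside zeros: 0.6931.
I(r) = log|p(0)| + (inside sum) = 3.8712 + 0.6931 = 4.5643.
Note: since some zeros are outside |z| ≤ r, the simplified n·log(r) form does NOT apply — only the inside zeros contribute.

I(r) ≈ 4.5643.


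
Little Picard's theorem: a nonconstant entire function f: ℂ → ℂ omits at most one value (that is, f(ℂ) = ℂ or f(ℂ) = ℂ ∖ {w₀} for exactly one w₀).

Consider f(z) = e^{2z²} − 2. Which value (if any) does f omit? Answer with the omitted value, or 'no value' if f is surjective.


Little Picard bounds the complement of f(ℂ) to at most one point.
The exponent g(z) = 2z² is a nonconstant polynomial, hence surjective onto ℂ. So e^{g(z)} takes every value in {e^w : w ∈ ℂ} = ℂ ∖ {0}. Adding -2 shifts the range to ℂ ∖ {-2}. f omits exactly -2.

Omitted value: -2.


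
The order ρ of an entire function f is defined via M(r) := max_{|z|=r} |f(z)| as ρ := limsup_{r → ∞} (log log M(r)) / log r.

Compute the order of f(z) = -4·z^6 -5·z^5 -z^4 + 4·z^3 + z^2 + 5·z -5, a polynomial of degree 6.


|f(z)| ≤ Σ|c_k|·r^k = O(r^6) as r → ∞. Polynomial growth is O(e^{r^ε}) for every ε > 0 (since r^6/e^{r^ε} → 0), so ρ ≤ ε for all ε > 0, i.e. ρ = 0. Every nonconstant polynomial has order 0.
Therefore ρ = 0.

Order ρ = 0.


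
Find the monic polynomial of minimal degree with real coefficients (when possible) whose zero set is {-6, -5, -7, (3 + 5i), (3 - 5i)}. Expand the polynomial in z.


The polynomial is p(z) = ∏_{α ∈ S} (z − α), where S = {-6, -5, -7, (3 + 5i), (3 - 5i)}.
Expanding the product yields: p(z) = z^5 + 12·z^4 + 33·z^3 + 180·z^2 + 2378·z + 7140.
Note conjugate pairs combine to real quadratics: (z − (3+5i))(z − (3−5i)) = z² − 6z + 34.
The resulting polynomial has degree 5 and real coefficients as required.

p(z) = z^5 + 12·z^4 + 33·z^3 + 180·z^2 + 2378·z + 7140.


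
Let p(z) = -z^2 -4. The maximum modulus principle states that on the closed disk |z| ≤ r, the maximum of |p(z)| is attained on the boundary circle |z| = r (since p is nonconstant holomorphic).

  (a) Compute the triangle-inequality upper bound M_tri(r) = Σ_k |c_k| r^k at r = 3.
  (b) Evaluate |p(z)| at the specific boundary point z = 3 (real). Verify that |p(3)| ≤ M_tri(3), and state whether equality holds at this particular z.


Coefficients: c_0 = -4, c_1 = 0, c_2 = -1. Radius r = 3.
Part (a). Triangle bound: M_tri(r) = Σ_k |c_k| r^k
  = |-4|·3^0 + |0|·3^1 + |-1|·3^2
  = 4 + 0 + 9 = 13.
This bounds M(r) := max_{|z|=r} |p(z)| from above; equality holds iff all terms c_k z^k can be made to align in phase at a single z on |z|=r.
Part (b). At z = 3 (real, on the circle |z| = r):
  p(3) = (-4)·3^0 + (0)·3^1 + (-1)·3^2 = -13.
  |p(3)| = 13.
Since all nonzero coefficients share the same sign, |p(3)| = 13 = M_tri(3); the triangle bound is attained at z = 3, so in fact M(r) = 13.

M_tri(3) = 13; |p(3)| = 13; equality at z=3: yes.


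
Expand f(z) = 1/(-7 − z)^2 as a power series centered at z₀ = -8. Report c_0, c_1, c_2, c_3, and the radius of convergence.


Let w = z − z₀, so z = z₀ + w.
Then -7 − z = -7 − (z₀ + w) = (-7 − z₀) − w = 1 − w.
f(z) = 1/(1 − w)^2 = (1/(1)^2) · (1 − w/(1))^{−2}.
By the binomial series (1−u)^{−2} = Σ_{n≥0} C(n+1, 1) u^n for |u|<1, with u = w/(1):
  c_n = C(n+1, 1) / (1)^(n+2).
  c_0 = 1/(1)^2 = 1.
  c_1 = 2/(1)^3 = 2.
  c_2 = 3/(1)^4 = 3.
  c_3 = 4/(1)^5 = 4.
The series is valid for |w/d| < 1, i.e. |z − z₀| < |d|.
Radius of convergence: R = |-7 − z₀| = |1| = 1 (distance from z₀ to the singularity z = -7).

c_0 = 1, c_1 = 2, c_2 = 3, c_3 = 4; R = 1.


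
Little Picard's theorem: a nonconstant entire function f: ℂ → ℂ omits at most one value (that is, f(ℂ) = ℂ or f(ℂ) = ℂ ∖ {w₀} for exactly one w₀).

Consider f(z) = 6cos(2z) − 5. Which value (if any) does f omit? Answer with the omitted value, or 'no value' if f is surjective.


Little Picard bounds the complement of f(ℂ) to at most one point.
cos is entire and surjective onto ℂ: for every w ∈ ℂ, cos(ζ) = w has a solution ζ ∈ ℂ (e.g., via the complex inverse arccos). With ζ = 2z this gives z = ζ/(2). Then 6·cos(2z) takes every value in 6·ℂ = ℂ, and adding -5 is a bijection of ℂ. So f is surjective and omits no value. (Note: only on the real line is cos bounded by [−1, 1].)

Omitted value: no value.


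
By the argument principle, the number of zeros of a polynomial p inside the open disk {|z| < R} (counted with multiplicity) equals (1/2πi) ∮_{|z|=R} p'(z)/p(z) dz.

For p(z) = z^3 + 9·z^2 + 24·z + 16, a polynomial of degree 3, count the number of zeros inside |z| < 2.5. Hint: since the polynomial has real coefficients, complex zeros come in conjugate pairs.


The zeros of p are: -1, -4, -4.
Their magnitudes are: 1, 4, 4.
Zeros with |z| < R = 2.5: -1.
Count = 1.
By the argument principle, (1/2πi) ∮_{|z|=R} p'(z)/p(z) dz equals exactly this count.

Number of zeros inside |z| < 2.5: 1.


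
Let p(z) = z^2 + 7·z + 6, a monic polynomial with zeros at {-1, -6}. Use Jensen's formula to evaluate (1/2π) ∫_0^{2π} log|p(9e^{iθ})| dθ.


Zeros: -6, -1; r = 9.
Inside |z| < r: -6, -1. Outside (|z| ≥ r): ∅.
p(0) = 6, so log|p(0)| = log(6) = 1.7918.
Apply Jensen: I(r) = log|p(0)| + Σ_k log(r/|z_k|), summed over zeros inside |z| < r.
  log(r/|z_k|) for z_k = -1: log(9/1) = 2.1972
  log(r/|z_k|) for z_k = -6: log(9/6) = 0.4055
Sum over inside zeros: 2.6027.
I(r) = log|p(0)| + (inside sum) = 1.7918 + 2.6027 = 4.3944.
Closed form (all zeros inside, monic): I(r) = n·log(r) = 2·log(9) = 4.3944. ✓

I(r) ≈ 4.3944.


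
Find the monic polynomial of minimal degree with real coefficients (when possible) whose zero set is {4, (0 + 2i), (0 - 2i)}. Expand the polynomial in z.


The polynomial is p(z) = ∏_{α ∈ S} (z − α), where S = {4, (0 + 2i), (0 - 2i)}.
Expanding the product yields: p(z) = z^3 -4·z^2 + 4·z -16.
Note conjugate pairs combine to real quadratics: (z − (0+2i))(z − (0−2i)) = z² + 4.
The resulting polynomial has degree 3 and real coefficients as required.

p(z) = z^3 -4·z^2 + 4·z -16.


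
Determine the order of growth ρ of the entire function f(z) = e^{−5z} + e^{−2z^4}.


Each summand is entire of order 1 and 4 respectively (as in the single-exponential case). The order of a sum is at most the max of the orders, so ρ ≤ 4. For the lower bound: on |z|=r choose arg z so that -2z^4 is real positive; then |e^{-2z^4}| = e^{2r^4} while |e^{-5z}| ≤ e^{5r^1} = o(e^{2r^4}). So |f| ≥ e^{2r^4}(1 − o(1)) and ρ ≥ 4. Hence ρ = max(1, 4) = 4.
Therefore ρ = 4.

Order ρ = 4.


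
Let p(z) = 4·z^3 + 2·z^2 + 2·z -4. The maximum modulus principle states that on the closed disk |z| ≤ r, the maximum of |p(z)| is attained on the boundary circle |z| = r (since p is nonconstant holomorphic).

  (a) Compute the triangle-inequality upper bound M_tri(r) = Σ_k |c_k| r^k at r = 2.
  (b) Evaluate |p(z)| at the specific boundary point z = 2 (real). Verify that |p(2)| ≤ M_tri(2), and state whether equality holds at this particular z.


Coefficients: c_0 = -4, c_1 = 2, c_2 = 2, c_3 = 4. Radius r = 2.
Part (a). Triangle bound: M_tri(r) = Σ_k |c_k| r^k
  = |-4|·2^0 + |2|·2^1 + |2|·2^2 + |4|·2^3
  = 4 + 4 + 8 + 32 = 48.
This bounds M(r) := max_{|z|=r} |p(z)| from above; equality holds iff all terms c_k z^k can be made to align in phase at a single z on |z|=r.
Part (b). At z = 2 (real, on the circle |z| = r):
  p(2) = (-4)·2^0 + (2)·2^1 + (2)·2^2 + (4)·2^3 = 40.
  |p(2)| = 40.
Check: |p(2)| = 40 ≤ 48 = M_tri(2). ✓ Equality does not hold at z = 2 (the coefficients have mixed signs, so the terms do not all align in phase there).

M_tri(2) = 48; |p(2)| = 40; equality at z=2: no.


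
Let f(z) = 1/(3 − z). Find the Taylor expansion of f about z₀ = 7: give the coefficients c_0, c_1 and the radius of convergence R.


Let w = z − z₀, so z = z₀ + w.
Then 3 − z = 3 − (z₀ + w) = (3 − z₀) − w = -4 − w.
f(z) = 1/(-4 − w) = (1/(-4)) · 1/(1 − w/(-4)) = Σ_{n≥0} w^n / (-4)^(n+1).
So c_n = 1/(-4)^(n+1):
  c_0 = 1/(-4)^1 = -1/4.
  c_1 = 1/(-4)^2 = 1/16.
The series is valid for |w/d| < 1, i.e. |z − z₀| < |d|.
Radius of convergence: R = |3 − z₀| = |-4| = 4 (distance from z₀ to the singularity z = 3).

c_0 = -1/4, c_1 = 1/16; R = 4.


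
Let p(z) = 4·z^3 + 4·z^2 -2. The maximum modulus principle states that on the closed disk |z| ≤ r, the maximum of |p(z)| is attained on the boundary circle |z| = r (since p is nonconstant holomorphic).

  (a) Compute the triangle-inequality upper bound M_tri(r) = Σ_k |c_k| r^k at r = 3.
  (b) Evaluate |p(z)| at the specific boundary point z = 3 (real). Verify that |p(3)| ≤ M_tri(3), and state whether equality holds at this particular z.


Coefficients: c_0 = -2, c_1 = 0, c_2 = 4, c_3 = 4. Radius r = 3.
Part (a). Triangle bound: M_tri(r) = Σ_k |c_k| r^k
  = |-2|·3^0 + |0|·3^1 + |4|·3^2 + |4|·3^3
  = 2 + 0 + 36 + 108 = 146.
This bounds M(r) := max_{|z|=r} |p(z)| from above; equality holds iff all terms c_k z^k can be made to align in phase at a single z on |z|=r.
Part (b). At z = 3 (real, on the circle |z| = r):
  p(3) = (-2)·3^0 + (0)·3^1 + (4)·3^2 + (4)·3^3 = 142.
  |p(3)| = 142.
Check: |p(3)| = 142 ≤ 146 = M_tri(3). ✓ Equality does not hold at z = 3 (the coefficients have mixed signs, so the terms do not all align in phase there).

M_tri(3) = 146; |p(3)| = 142; equality at z=3: no.


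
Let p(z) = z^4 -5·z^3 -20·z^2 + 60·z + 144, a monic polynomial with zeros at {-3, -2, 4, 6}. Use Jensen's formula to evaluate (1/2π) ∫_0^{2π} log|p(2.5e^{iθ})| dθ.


Zeros: -3, -2, 4, 6; r = 2.5.
Inside |z| < r: -2. Outside (|z| ≥ r): -3, 4, 6.
p(0) = 144, so log|p(0)| = log(144) = 4.9698.
Apply Jensen: I(r) = log|p(0)| + Σ_k log(r/|z_k|), summed over zeros inside |z| < r.
  log(r/|z_k|) for z_k = -2: log(2.5/2) = 0.2231
  Outside zeros (-3, 4, 6) contribute nothing to the Jensen sum.
Sum over inside zeros: 0.2231.
I(r) = log|p(0)| + (inside sum) = 4.9698 + 0.2231 = 5.1930.
Note: since some zeros are outside |z| ≤ r, the simplified n·log(r) form does NOT apply — only the inside zeros contribute.

I(r) ≈ 5.1930.


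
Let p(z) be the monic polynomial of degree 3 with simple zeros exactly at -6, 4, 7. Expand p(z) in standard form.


The polynomial is p(z) = ∏_{α ∈ S} (z − α), where S = {-6, 4, 7}.
Expanding the product yields: p(z) = z^3 -5·z^2 -38·z + 168.
The resulting polynomial has degree 3 and real coefficients as required.

p(z) = z^3 -5·z^2 -38·z + 168.


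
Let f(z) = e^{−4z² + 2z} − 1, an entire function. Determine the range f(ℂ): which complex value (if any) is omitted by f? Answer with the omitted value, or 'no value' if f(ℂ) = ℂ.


Little Picard bounds the complement of f(ℂ) to at most one point.
The exponent g(z) = −4z² + 2z is a nonconstant polynomial, hence surjective onto ℂ. So e^{g(z)} takes every value in {e^w : w ∈ ℂ} = ℂ ∖ {0}. Adding -1 shifts the range to ℂ ∖ {-1}. f omits exactly -1.

Omitted value: -1.


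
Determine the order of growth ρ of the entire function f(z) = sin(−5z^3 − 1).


Write sin(w) = (e^{iw} ± e^{−iw})/(2 or 2i), so |sin(w)| ≤ e^{|w|}. With w = −5z^3 − 1, |w| ≤ 5r^3 + 1 on |z|=r, giving M(r) ≤ e^{5r^3 + 1} and ρ ≤ 3. For the lower bound, choose z on |z|=r with -5z^3 purely imaginary of modulus 5r^3; then |sin(−5z^3 − 1)| grows like e^{5r^3}/2, so ρ ≥ 3. Hence ρ = 3.
Therefore ρ = 3.

Order ρ = 3.


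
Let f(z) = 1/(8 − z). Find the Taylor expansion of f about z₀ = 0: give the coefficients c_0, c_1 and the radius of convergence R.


Let w = z − z₀, so z = z₀ + w.
Then 8 − z = 8 − (z₀ + w) = (8 − z₀) − w = 8 − w.
f(z) = 1/(8 − w) = (1/(8)) · 1/(1 − w/(8)) = Σ_{n≥0} w^n / (8)^(n+1).
So c_n = 1/(8)^(n+1):
  c_0 = 1/(8)^1 = 1/8.
  c_1 = 1/(8)^2 = 1/64.
The series is valid for |w/d| < 1, i.e. |z − z₀| < |d|.
Radius of convergence: R = |8 − z₀| = |8| = 8 (distance from z₀ to the singularity z = 8).

c_0 = 1/8, c_1 = 1/64; R = 8.


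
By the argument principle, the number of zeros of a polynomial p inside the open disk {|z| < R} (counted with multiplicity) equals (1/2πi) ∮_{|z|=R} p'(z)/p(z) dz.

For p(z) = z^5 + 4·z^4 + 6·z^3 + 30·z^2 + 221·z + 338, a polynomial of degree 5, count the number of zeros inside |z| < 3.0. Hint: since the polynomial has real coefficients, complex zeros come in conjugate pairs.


The zeros of p are: (2 + 3i), (2 - 3i), (-3 + 2i), (-3 - 2i), -2.
Their magnitudes are: 3.606, 3.606, 3.606, 3.606, 2.
Zeros with |z| < R = 3.0: -2.
Count = 1.
By the argument principle, (1/2πi) ∮_{|z|=R} p'(z)/p(z) dz equals exactly this count.

Number of zeros inside |z| < 3.0: 1.


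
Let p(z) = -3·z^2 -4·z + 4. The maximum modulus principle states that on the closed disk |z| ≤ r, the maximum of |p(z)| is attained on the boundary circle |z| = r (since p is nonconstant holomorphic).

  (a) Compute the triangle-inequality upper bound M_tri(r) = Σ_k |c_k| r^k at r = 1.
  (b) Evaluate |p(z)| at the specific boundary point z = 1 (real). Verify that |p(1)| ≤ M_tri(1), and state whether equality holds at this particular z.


Coefficients: c_0 = 4, c_1 = -4, c_2 = -3. Radius r = 1.
Part (a). Triangle bound: M_tri(r) = Σ_k |c_k| r^k
  = |4|·1^0 + |-4|·1^1 + |-3|·1^2
  = 4 + 4 + 3 = 11.
This bounds M(r) := max_{|z|=r} |p(z)| from above; equality holds iff all terms c_k z^k can be made to align in phase at a single z on |z|=r.
Part (b). At z = 1 (real, on the circle |z| = r):
  p(1) = (4)·1^0 + (-4)·1^1 + (-3)·1^2 = -3.
  |p(1)| = 3.
Check: |p(1)| = 3 ≤ 11 = M_tri(1). ✓ Equality does not hold at z = 1 (the coefficients have mixed signs, so the terms do not all align in phase there).

M_tri(1) = 11; |p(1)| = 3; equality at z=1: no.


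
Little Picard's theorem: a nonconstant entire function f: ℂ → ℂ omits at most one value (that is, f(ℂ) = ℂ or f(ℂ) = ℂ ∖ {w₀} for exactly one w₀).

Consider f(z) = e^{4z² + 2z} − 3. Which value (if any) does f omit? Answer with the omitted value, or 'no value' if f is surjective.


Little Picard bounds the complement of f(ℂ) to at most one point.
The exponent g(z) = 4z² + 2z is a nonconstant polynomial, hence surjective onto ℂ. So e^{g(z)} takes every value in {e^w : w ∈ ℂ} = ℂ ∖ {0}. Adding -3 shifts the range to ℂ ∖ {-3}. f omits exactly -3.

Omitted value: -3.
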